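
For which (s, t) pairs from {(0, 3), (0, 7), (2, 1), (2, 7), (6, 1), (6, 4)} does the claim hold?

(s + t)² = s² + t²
(0, 3), (0, 7)

Testing each pair:
(0, 3): LHS = 9, RHS = 9 → holds
(0, 7): LHS = 49, RHS = 49 → holds
(2, 1): LHS = 9, RHS = 5 → fails
(2, 7): LHS = 81, RHS = 53 → fails
(6, 1): LHS = 49, RHS = 37 → fails
(6, 4): LHS = 100, RHS = 52 → fails

2 of 6 pairs satisfy the claim.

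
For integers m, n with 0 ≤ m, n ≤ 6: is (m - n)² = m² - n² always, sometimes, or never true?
It holds at (m, n) = (3, 3) (both sides equal 0), but fails at (m, n) = (4, 2) (LHS = 4, RHS = 12).

Answer: Sometimes true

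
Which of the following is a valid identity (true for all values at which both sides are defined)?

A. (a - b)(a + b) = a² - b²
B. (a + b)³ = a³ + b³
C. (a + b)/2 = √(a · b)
A: holds — e.g. at (4, 5), both sides equal -9.
B: fails at (4, 4) — LHS = 512, RHS = 128.
C: fails at (4, 5) — LHS = 9/2, RHS = 2·√(5) ≈ 4.472.

Answer: A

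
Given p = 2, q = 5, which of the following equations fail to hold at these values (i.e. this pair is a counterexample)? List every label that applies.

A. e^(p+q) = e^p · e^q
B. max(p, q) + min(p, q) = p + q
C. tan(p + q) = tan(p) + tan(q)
Evaluating each claim at the given values:
A. LHS = e^7 ≈ 1097, RHS = e^7 ≈ 1097 → holds here (LHS = RHS)
B. LHS = 7, RHS = 7 → holds here (LHS = RHS)
C. LHS = tan(7) ≈ 0.8714, RHS = tan(5) + tan(2) ≈ -5.566 → fails here (LHS ≠ RHS)

Answer: C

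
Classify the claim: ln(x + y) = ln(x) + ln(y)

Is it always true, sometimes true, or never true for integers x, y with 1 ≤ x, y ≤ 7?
It holds at (x, y) = (2, 2) (both sides equal ln(4) ≈ 1.386), but fails at (x, y) = (4, 7) (LHS = ln(11) ≈ 2.398, RHS = ln(4) + ln(7) ≈ 3.332).

Answer: Sometimes true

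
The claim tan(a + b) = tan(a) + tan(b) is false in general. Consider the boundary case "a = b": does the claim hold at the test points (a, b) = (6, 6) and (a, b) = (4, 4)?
At (6, 6): LHS = tan(12) ≈ -0.6359 ≠ RHS = 2·tan(6) ≈ -0.582
At (4, 4): LHS = tan(8) ≈ -6.8 ≠ RHS = 2·tan(4) ≈ 2.316

Answer: No, fails at both test points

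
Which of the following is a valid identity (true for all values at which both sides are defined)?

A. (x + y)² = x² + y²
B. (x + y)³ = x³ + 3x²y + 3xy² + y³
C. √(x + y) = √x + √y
B

A: fails at (2, 3) — LHS = 25, RHS = 13.
B: holds — e.g. at (2, 3), both sides equal 125.
C: fails at (2, 3) — LHS = √(5) ≈ 2.236, RHS = √(2) + √(3) ≈ 3.146.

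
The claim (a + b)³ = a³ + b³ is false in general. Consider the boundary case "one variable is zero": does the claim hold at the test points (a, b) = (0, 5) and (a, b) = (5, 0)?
At (0, 5): LHS = 125, RHS = 125 → equal
At (5, 0): LHS = 125, RHS = 125 → equal

So the claim does hold at both of these boundary points, even though it is not an identity.

Answer: Yes, holds at both test points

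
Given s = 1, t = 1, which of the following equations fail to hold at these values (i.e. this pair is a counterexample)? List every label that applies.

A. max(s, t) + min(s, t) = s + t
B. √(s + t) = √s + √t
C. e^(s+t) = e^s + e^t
B, C

Evaluating each claim at the given values:
A. LHS = 2, RHS = 2 → holds here (LHS = RHS)
B. LHS = √(2) ≈ 1.414, RHS = 2 → fails here (LHS ≠ RHS)
C. LHS = e^2 ≈ 7.389, RHS = 2·e ≈ 5.437 → fails here (LHS ≠ RHS)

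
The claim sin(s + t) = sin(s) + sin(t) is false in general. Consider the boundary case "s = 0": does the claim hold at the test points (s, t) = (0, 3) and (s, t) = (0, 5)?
At (0, 3): LHS = sin(3) ≈ 0.1411, RHS = sin(3) ≈ 0.1411 → equal
At (0, 5): LHS = sin(5) ≈ -0.9589, RHS = sin(5) ≈ -0.9589 → equal

So the claim does hold at both of these boundary points, even though it is not an identity.

Answer: Yes, holds at both test points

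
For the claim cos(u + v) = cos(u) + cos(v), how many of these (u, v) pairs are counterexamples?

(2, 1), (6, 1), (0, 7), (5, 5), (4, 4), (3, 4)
6

Testing each pair:
(2, 1): LHS = cos(3) ≈ -0.99, RHS = cos(2) + cos(1) ≈ 0.1242 → counterexample
(6, 1): LHS = cos(7) ≈ 0.7539, RHS = cos(1) + cos(6) ≈ 1.5 → counterexample
(0, 7): LHS = cos(7) ≈ 0.7539, RHS = cos(7) + 1 ≈ 1.754 → counterexample
(5, 5): LHS = cos(10) ≈ -0.8391, RHS = 2·cos(5) ≈ 0.5673 → counterexample
(4, 4): LHS = cos(8) ≈ -0.1455, RHS = 2·cos(4) ≈ -1.307 → counterexample
(3, 4): LHS = cos(7) ≈ 0.7539, RHS = cos(3) + cos(4) ≈ -1.644 → counterexample

That makes 6 counterexamples.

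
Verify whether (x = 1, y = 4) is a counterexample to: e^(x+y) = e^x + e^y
Yes

Substituting x = 1, y = 4:
LHS = e^(1+4) = e^5 ≈ 148.4
RHS = e^1 + e^4 = e + e^4 ≈ 57.32

Since LHS ≠ RHS, this pair disproves the claim.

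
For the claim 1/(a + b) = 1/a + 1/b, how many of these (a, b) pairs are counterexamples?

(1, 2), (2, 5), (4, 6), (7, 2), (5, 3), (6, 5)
6

Testing each pair:
(1, 2): LHS = 1/3, RHS = 3/2 → counterexample
(2, 5): LHS = 1/7, RHS = 7/10 → counterexample
(4, 6): LHS = 1/10, RHS = 5/12 → counterexample
(7, 2): LHS = 1/9, RHS = 9/14 → counterexample
(5, 3): LHS = 1/8, RHS = 8/15 → counterexample
(6, 5): LHS = 1/11, RHS = 11/30 → counterexample

That makes 6 counterexamples.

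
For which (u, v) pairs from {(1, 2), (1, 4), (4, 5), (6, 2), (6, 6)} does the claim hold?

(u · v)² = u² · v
Testing each pair:
(1, 2): LHS = 4, RHS = 2 → fails
(1, 4): LHS = 16, RHS = 4 → fails
(4, 5): LHS = 400, RHS = 80 → fails
(6, 2): LHS = 144, RHS = 72 → fails
(6, 6): LHS = 1296, RHS = 216 → fails

No pair satisfies the claim.

Answer: None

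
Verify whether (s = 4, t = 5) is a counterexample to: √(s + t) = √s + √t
Substituting s = 4, t = 5:
LHS = √(4 + 5) = 3
RHS = √4 + √5 = 2 + √(5) ≈ 4.236

Since LHS ≠ RHS, this pair disproves the claim.

Answer: Yes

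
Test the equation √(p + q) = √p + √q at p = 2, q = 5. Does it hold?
Fails

Substituting p = 2, q = 5:

LHS = √(2 + 5) = √(7) ≈ 2.646
RHS = √2 + √5 = √(2) + √(5) ≈ 3.65

LHS ≠ RHS, so the equation does not hold at this point.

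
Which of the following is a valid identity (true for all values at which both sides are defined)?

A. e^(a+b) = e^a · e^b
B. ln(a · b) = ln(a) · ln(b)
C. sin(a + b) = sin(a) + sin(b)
A: holds — e.g. at (1, 5), both sides equal e^6 ≈ 403.4.
B: fails at (1, 4) — LHS = ln(4) ≈ 1.386, RHS = 0.
C: fails at (1, 4) — LHS = sin(5) ≈ -0.9589, RHS = sin(4) + sin(1) ≈ 0.08467.

Answer: A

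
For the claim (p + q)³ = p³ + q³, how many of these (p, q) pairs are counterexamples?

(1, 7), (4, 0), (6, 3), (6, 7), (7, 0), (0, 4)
Testing each pair:
(1, 7): LHS = 512, RHS = 344 → counterexample
(4, 0): LHS = 64, RHS = 64 → satisfies claim
(6, 3): LHS = 729, RHS = 243 → counterexample
(6, 7): LHS = 2197, RHS = 559 → counterexample
(7, 0): LHS = 343, RHS = 343 → satisfies claim
(0, 4): LHS = 64, RHS = 64 → satisfies claim

That makes 3 counterexamples.

Answer: 3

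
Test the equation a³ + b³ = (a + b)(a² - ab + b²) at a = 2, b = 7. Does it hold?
Holds

Substituting a = 2, b = 7:

LHS = 2³ + 7³ = 351
RHS = (2 + 7)(2² - 2·7 + 7²) = 351

LHS = RHS, so the equation holds at this point.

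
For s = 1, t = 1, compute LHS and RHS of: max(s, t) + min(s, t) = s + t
LHS = max(1, 1) + min(1, 1) = 2
RHS = 1 + 1 = 2

LHS = RHS: the two sides agree.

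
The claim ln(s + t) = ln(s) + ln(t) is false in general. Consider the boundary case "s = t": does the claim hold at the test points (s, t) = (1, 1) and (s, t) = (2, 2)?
At (1, 1): LHS = ln(2) ≈ 0.6931 ≠ RHS = 0
At (2, 2): LHS = ln(4) ≈ 1.386, RHS = 2·ln(2) ≈ 1.386 → equal

Answer: Only at (2, 2)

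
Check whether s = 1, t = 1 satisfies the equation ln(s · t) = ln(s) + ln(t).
Holds

Substituting s = 1, t = 1:

LHS = ln(1 · 1) = 0
RHS = ln(1) + ln(1) = 0

LHS = RHS, so the equation holds at this point.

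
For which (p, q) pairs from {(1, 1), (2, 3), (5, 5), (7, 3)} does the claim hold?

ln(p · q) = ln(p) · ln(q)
(1, 1)

Testing each pair:
(1, 1): LHS = 0, RHS = 0 → holds
(2, 3): LHS = ln(6) ≈ 1.792, RHS = ln(2)·ln(3) ≈ 0.7615 → fails
(5, 5): LHS = ln(25) ≈ 3.219, RHS = ln(5)² ≈ 2.59 → fails
(7, 3): LHS = ln(21) ≈ 3.045, RHS = ln(3)·ln(7) ≈ 2.138 → fails

1 of 4 pairs satisfies the claim.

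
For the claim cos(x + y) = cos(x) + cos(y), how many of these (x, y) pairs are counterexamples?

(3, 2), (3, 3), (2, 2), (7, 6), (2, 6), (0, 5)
6

Testing each pair:
(3, 2): LHS = cos(5) ≈ 0.2837, RHS = cos(3) + cos(2) ≈ -1.406 → counterexample
(3, 3): LHS = cos(6) ≈ 0.9602, RHS = 2·cos(3) ≈ -1.98 → counterexample
(2, 2): LHS = cos(4) ≈ -0.6536, RHS = 2·cos(2) ≈ -0.8323 → counterexample
(7, 6): LHS = cos(13) ≈ 0.9074, RHS = cos(7) + cos(6) ≈ 1.714 → counterexample
(2, 6): LHS = cos(8) ≈ -0.1455, RHS = cos(2) + cos(6) ≈ 0.544 → counterexample
(0, 5): LHS = cos(5) ≈ 0.2837, RHS = cos(5) + 1 ≈ 1.284 → counterexample

That makes 6 counterexamples.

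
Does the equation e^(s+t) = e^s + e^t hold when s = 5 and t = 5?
Substituting s = 5, t = 5:

LHS = e^(5+5) = e^10 ≈ 22026.5
RHS = e^5 + e^5 = 2·e^5 ≈ 296.8

LHS ≠ RHS, so the equation does not hold at this point.

Answer: Fails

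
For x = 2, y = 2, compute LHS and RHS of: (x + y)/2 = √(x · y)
LHS = (2 + 2)/2 = 2
RHS = √(2 · 2) = 2

LHS = RHS: the two sides agree.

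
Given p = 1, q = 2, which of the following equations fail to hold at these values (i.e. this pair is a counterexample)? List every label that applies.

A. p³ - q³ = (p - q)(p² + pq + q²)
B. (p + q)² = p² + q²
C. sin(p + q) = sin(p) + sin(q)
Evaluating each claim at the given values:
A. LHS = -7, RHS = -7 → holds here (LHS = RHS)
B. LHS = 9, RHS = 5 → fails here (LHS ≠ RHS)
C. LHS = sin(3) ≈ 0.1411, RHS = sin(1) + sin(2) ≈ 1.751 → fails here (LHS ≠ RHS)

Answer: B, C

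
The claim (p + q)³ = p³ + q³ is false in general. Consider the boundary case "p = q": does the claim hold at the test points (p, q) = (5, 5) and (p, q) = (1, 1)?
At (5, 5): LHS = 1000 ≠ RHS = 250
At (1, 1): LHS = 8 ≠ RHS = 2

Answer: No, fails at both test points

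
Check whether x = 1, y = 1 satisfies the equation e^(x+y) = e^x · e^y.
Substituting x = 1, y = 1:

LHS = e^(1+1) = e^2 ≈ 7.389
RHS = e^1 · e^1 = e^2 ≈ 7.389

LHS = RHS, so the equation holds at this point.

Answer: Holds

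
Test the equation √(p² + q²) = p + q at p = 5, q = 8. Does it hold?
Substituting p = 5, q = 8:

LHS = √(5² + 8²) = √(89) ≈ 9.434
RHS = 5 + 8 = 13

LHS ≠ RHS, so the equation does not hold at this point.

Answer: Fails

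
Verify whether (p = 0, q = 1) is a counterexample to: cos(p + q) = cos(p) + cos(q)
Yes

Substituting p = 0, q = 1:
LHS = cos(0 + 1) = cos(1) ≈ 0.5403
RHS = cos(0) + cos(1) = cos(1) + 1 ≈ 1.54

Since LHS ≠ RHS, this pair disproves the claim.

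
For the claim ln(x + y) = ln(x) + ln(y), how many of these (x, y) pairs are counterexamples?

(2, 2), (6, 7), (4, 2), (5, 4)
Testing each pair:
(2, 2): LHS = ln(4) ≈ 1.386, RHS = 2·ln(2) ≈ 1.386 → satisfies claim
(6, 7): LHS = ln(13) ≈ 2.565, RHS = ln(6) + ln(7) ≈ 3.738 → counterexample
(4, 2): LHS = ln(6) ≈ 1.792, RHS = ln(2) + ln(4) ≈ 2.079 → counterexample
(5, 4): LHS = ln(9) ≈ 2.197, RHS = ln(4) + ln(5) ≈ 2.996 → counterexample

That makes 3 counterexamples.

Answer: 3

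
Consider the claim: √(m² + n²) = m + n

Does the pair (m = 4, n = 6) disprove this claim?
Yes

Substituting m = 4, n = 6:
LHS = √(4² + 6²) = 2·√(13) ≈ 7.211
RHS = 4 + 6 = 10

Since LHS ≠ RHS, this pair disproves the claim.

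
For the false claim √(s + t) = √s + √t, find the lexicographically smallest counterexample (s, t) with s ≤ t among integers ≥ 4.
Substituting (4, 4) into the claim:
LHS = √(4 + 4) = 2·√(2) ≈ 2.828
RHS = √4 + √4 = 4

Since LHS ≠ RHS, this pair disproves the claim, and no lexicographically smaller pair (s ≤ t, integers ≥ 4) does.

For instance (5, 7) is also a counterexample (LHS = 2·√(3) ≈ 3.464, RHS = √(5) + √(7) ≈ 4.882), but it's lexicographically larger.

Answer: (s, t) = (4, 4)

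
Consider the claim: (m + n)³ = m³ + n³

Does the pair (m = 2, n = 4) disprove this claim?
Substituting m = 2, n = 4:
LHS = (2 + 4)³ = 216
RHS = 2³ + 4³ = 72

Since LHS ≠ RHS, this pair disproves the claim.

Answer: Yes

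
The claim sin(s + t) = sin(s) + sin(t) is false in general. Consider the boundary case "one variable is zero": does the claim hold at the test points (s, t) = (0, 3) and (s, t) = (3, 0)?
Yes, holds at both test points

At (0, 3): LHS = sin(3) ≈ 0.1411, RHS = sin(3) ≈ 0.1411 → equal
At (3, 0): LHS = sin(3) ≈ 0.1411, RHS = sin(3) ≈ 0.1411 → equal

So the claim does hold at both of these boundary points, even though it is not an identity.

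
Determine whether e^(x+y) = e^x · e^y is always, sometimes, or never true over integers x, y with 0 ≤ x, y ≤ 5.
The identity holds for every pair in the range. For instance at (x, y) = (2, 2): both sides equal e^4 ≈ 54.6.

Answer: Always true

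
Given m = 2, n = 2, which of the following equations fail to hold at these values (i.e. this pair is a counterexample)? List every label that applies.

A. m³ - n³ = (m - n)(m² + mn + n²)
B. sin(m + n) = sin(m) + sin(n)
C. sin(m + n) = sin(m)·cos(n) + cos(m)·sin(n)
Evaluating each claim at the given values:
A. LHS = 0, RHS = 0 → holds here (LHS = RHS)
B. LHS = sin(4) ≈ -0.7568, RHS = 2·sin(2) ≈ 1.819 → fails here (LHS ≠ RHS)
C. LHS = sin(4) ≈ -0.7568, RHS = 2·sin(2)·cos(2) ≈ -0.7568 → holds here (LHS = RHS)

Answer: B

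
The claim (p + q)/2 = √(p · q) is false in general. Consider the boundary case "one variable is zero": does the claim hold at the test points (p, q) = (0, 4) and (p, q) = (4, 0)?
No, fails at both test points

At (0, 4): LHS = 2 ≠ RHS = 0
At (4, 0): LHS = 2 ≠ RHS = 0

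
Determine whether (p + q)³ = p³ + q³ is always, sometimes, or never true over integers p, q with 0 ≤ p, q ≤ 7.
It holds at (p, q) = (6, 0) (both sides equal 216), but fails at (p, q) = (6, 6) (LHS = 1728, RHS = 432).

Answer: Sometimes true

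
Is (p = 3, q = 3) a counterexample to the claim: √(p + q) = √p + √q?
Substituting p = 3, q = 3:
LHS = √(3 + 3) = √(6) ≈ 2.449
RHS = √3 + √3 = 2·√(3) ≈ 3.464

Since LHS ≠ RHS, this pair disproves the claim.

Answer: Yes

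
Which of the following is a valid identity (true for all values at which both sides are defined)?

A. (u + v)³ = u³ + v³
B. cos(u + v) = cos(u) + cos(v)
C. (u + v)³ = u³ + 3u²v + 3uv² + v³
C

A: fails at (2, 3) — LHS = 125, RHS = 35.
B: fails at (3, 5) — LHS = cos(8) ≈ -0.1455, RHS = cos(3) + cos(5) ≈ -0.7063.
C: holds — e.g. at (1, 4), both sides equal 125.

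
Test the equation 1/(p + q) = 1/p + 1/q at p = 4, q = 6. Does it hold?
Substituting p = 4, q = 6:

LHS = 1/(4 + 6) = 1/10
RHS = 1/4 + 1/6 = 5/12

LHS ≠ RHS, so the equation does not hold at this point.

Answer: Fails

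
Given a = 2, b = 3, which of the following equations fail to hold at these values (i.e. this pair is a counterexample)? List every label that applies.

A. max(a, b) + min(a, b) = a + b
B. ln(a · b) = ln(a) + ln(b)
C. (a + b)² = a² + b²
Evaluating each claim at the given values:
A. LHS = 5, RHS = 5 → holds here (LHS = RHS)
B. LHS = ln(6) ≈ 1.792, RHS = ln(2) + ln(3) ≈ 1.792 → holds here (LHS = RHS)
C. LHS = 25, RHS = 13 → fails here (LHS ≠ RHS)

Answer: C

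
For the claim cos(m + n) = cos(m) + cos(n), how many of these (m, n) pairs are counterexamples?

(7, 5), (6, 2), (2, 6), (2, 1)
Testing each pair:
(7, 5): LHS = cos(12) ≈ 0.8439, RHS = cos(5) + cos(7) ≈ 1.038 → counterexample
(6, 2): LHS = cos(8) ≈ -0.1455, RHS = cos(2) + cos(6) ≈ 0.544 → counterexample
(2, 6): LHS = cos(8) ≈ -0.1455, RHS = cos(2) + cos(6) ≈ 0.544 → counterexample
(2, 1): LHS = cos(3) ≈ -0.99, RHS = cos(2) + cos(1) ≈ 0.1242 → counterexample

That makes 4 counterexamples.

Answer: 4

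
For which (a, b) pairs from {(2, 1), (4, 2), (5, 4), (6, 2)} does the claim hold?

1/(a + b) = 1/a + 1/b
None

Testing each pair:
(2, 1): LHS = 1/3, RHS = 3/2 → fails
(4, 2): LHS = 1/6, RHS = 3/4 → fails
(5, 4): LHS = 1/9, RHS = 9/20 → fails
(6, 2): LHS = 1/8, RHS = 2/3 → fails

No pair satisfies the claim.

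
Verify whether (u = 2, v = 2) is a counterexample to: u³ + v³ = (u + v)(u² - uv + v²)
No

Substituting u = 2, v = 2:
LHS = 2³ + 2³ = 16
RHS = (2 + 2)(2² - 2·2 + 2²) = 16

The sides agree, so this pair does not disprove the claim.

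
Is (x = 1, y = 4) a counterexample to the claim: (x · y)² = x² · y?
Yes

Substituting x = 1, y = 4:
LHS = (1 · 4)² = 16
RHS = 1² · 4 = 4

Since LHS ≠ RHS, this pair disproves the claim.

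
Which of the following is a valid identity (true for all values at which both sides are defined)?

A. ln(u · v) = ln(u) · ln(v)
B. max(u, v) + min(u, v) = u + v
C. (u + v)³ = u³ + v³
A: fails at (4, 5) — LHS = ln(20) ≈ 2.996, RHS = ln(4)·ln(5) ≈ 2.231.
B: holds — e.g. at (2, 7), both sides equal 9.
C: fails at (2, 5) — LHS = 343, RHS = 133.

Answer: B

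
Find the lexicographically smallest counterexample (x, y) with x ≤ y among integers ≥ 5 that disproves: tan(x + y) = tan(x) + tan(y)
Substituting (5, 5) into the claim:
LHS = tan(5 + 5) = tan(10) ≈ 0.6484
RHS = tan(5) + tan(5) = 2·tan(5) ≈ -6.761

Since LHS ≠ RHS, this pair disproves the claim, and no lexicographically smaller pair (x ≤ y, integers ≥ 5) does.

For instance (6, 8) is also a counterexample (LHS = tan(14) ≈ 7.245, RHS = tan(8) + tan(6) ≈ -7.091), but it's lexicographically larger.

Answer: (x, y) = (5, 5)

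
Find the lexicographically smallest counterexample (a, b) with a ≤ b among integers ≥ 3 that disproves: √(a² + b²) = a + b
Substituting (3, 3) into the claim:
LHS = √(3² + 3²) = 3·√(2) ≈ 4.243
RHS = 3 + 3 = 6

Since LHS ≠ RHS, this pair disproves the claim, and no lexicographically smaller pair (a ≤ b, integers ≥ 3) does.

For instance (4, 7) is also a counterexample (LHS = √(65) ≈ 8.062, RHS = 11), but it's lexicographically larger.

Answer: (a, b) = (3, 3)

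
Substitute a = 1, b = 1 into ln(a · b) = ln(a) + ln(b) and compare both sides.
LHS = ln(1 · 1) = 0
RHS = ln(1) + ln(1) = 0

LHS = RHS: the two sides agree.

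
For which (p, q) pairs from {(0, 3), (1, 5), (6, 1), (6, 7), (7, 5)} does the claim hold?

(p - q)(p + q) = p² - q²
All pairs

Testing each pair:
(0, 3): LHS = -9, RHS = -9 → holds
(1, 5): LHS = -24, RHS = -24 → holds
(6, 1): LHS = 35, RHS = 35 → holds
(6, 7): LHS = -13, RHS = -13 → holds
(7, 5): LHS = 24, RHS = 24 → holds

Every pair satisfies the claim.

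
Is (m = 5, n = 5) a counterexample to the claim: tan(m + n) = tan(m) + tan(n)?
Substituting m = 5, n = 5:
LHS = tan(5 + 5) = tan(10) ≈ 0.6484
RHS = tan(5) + tan(5) = 2·tan(5) ≈ -6.761

Since LHS ≠ RHS, this pair disproves the claim.

Answer: Yes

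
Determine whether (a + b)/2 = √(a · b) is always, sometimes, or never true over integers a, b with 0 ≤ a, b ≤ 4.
Sometimes true

It holds at (a, b) = (2, 2) (both sides equal 2), but fails at (a, b) = (3, 1) (LHS = 2, RHS = √(3) ≈ 1.732).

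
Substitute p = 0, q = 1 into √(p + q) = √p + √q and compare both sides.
LHS = √(0 + 1) = 1
RHS = √0 + √1 = 1

LHS = RHS: the two sides agree.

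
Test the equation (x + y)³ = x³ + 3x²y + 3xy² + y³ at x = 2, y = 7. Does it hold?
Substituting x = 2, y = 7:

LHS = (2 + 7)³ = 729
RHS = 2³ + 3·2²·7 + 3·2·7² + 7³ = 729

LHS = RHS, so the equation holds at this point.

Answer: Holds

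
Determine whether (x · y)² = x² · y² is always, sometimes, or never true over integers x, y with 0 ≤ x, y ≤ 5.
The identity holds for every pair in the range. For instance at (x, y) = (4, 3): both sides equal 144.

Answer: Always true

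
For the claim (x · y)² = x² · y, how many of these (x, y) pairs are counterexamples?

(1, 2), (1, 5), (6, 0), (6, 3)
Testing each pair:
(1, 2): LHS = 4, RHS = 2 → counterexample
(1, 5): LHS = 25, RHS = 5 → counterexample
(6, 0): LHS = 0, RHS = 0 → satisfies claim
(6, 3): LHS = 324, RHS = 108 → counterexample

That makes 3 counterexamples.

Answer: 3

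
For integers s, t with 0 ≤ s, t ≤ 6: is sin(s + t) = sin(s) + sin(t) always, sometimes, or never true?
It holds at (s, t) = (1, 0) (both sides equal sin(1) ≈ 0.8415), but fails at (s, t) = (5, 1) (LHS = sin(6) ≈ -0.2794, RHS = sin(5) + sin(1) ≈ -0.1175).

Answer: Sometimes true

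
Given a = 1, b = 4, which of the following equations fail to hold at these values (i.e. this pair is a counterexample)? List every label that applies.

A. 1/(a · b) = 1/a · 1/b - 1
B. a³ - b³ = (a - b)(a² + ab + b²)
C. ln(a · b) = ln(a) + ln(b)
A

Evaluating each claim at the given values:
A. LHS = 1/4, RHS = -3/4 → fails here (LHS ≠ RHS)
B. LHS = -63, RHS = -63 → holds here (LHS = RHS)
C. LHS = ln(4) ≈ 1.386, RHS = ln(4) ≈ 1.386 → holds here (LHS = RHS)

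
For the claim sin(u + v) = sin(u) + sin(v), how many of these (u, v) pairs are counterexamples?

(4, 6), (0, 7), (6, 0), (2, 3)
Testing each pair:
(4, 6): LHS = sin(10) ≈ -0.544, RHS = sin(4) + sin(6) ≈ -1.036 → counterexample
(0, 7): LHS = sin(7) ≈ 0.657, RHS = sin(7) ≈ 0.657 → satisfies claim
(6, 0): LHS = sin(6) ≈ -0.2794, RHS = sin(6) ≈ -0.2794 → satisfies claim
(2, 3): LHS = sin(5) ≈ -0.9589, RHS = sin(3) + sin(2) ≈ 1.05 → counterexample

That makes 2 counterexamples.

Answer: 2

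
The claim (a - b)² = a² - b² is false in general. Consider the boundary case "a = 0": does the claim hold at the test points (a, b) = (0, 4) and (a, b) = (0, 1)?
No, fails at both test points

At (0, 4): LHS = 16 ≠ RHS = -16
At (0, 1): LHS = 1 ≠ RHS = -1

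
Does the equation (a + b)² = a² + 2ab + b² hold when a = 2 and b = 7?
Substituting a = 2, b = 7:

LHS = (2 + 7)² = 81
RHS = 2² + 2·2·7 + 7² = 81

LHS = RHS, so the equation holds at this point.

Answer: Holds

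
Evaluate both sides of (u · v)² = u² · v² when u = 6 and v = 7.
LHS = (6 · 7)² = 1764
RHS = 6² · 7² = 1764

LHS = RHS: the two sides agree.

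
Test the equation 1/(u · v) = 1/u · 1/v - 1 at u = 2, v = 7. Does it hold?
Substituting u = 2, v = 7:

LHS = 1/(2 · 7) = 1/14
RHS = 1/2 · 1/7 - 1 = -13/14

LHS ≠ RHS, so the equation does not hold at this point.

Answer: Fails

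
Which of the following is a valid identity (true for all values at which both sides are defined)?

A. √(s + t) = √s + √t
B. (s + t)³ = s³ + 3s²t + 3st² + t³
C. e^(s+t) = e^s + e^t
B

A: fails at (3, 3) — LHS = √(6) ≈ 2.449, RHS = 2·√(3) ≈ 3.464.
B: holds — e.g. at (3, 5), both sides equal 512.
C: fails at (1, 2) — LHS = e^3 ≈ 20.09, RHS = e + e^2 ≈ 10.11.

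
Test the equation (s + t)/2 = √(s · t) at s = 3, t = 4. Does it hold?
Substituting s = 3, t = 4:

LHS = (3 + 4)/2 = 7/2
RHS = √(3 · 4) = 2·√(3) ≈ 3.464

LHS ≠ RHS, so the equation does not hold at this point.

Answer: Fails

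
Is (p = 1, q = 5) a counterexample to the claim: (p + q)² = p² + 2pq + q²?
Substituting p = 1, q = 5:
LHS = (1 + 5)² = 36
RHS = 1² + 2·1·5 + 5² = 36

The sides agree, so this pair does not disprove the claim.

Answer: No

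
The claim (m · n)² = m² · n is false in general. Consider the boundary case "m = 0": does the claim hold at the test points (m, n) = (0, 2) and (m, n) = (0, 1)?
At (0, 2): LHS = 0, RHS = 0 → equal
At (0, 1): LHS = 0, RHS = 0 → equal

So the claim does hold at both of these boundary points, even though it is not an identity.

Answer: Yes, holds at both test points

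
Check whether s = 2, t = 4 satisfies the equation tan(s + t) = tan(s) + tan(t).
Fails

Substituting s = 2, t = 4:

LHS = tan(2 + 4) = tan(6) ≈ -0.291
RHS = tan(2) + tan(4) ≈ -1.027

LHS ≠ RHS, so the equation does not hold at this point.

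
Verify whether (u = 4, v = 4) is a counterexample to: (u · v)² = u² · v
Substituting u = 4, v = 4:
LHS = (4 · 4)² = 256
RHS = 4² · 4 = 64

Since LHS ≠ RHS, this pair disproves the claim.

Answer: Yes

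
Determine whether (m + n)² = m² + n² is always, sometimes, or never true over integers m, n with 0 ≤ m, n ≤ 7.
It holds at (m, n) = (1, 0) (both sides equal 1), but fails at (m, n) = (7, 3) (LHS = 100, RHS = 58).

Answer: Sometimes true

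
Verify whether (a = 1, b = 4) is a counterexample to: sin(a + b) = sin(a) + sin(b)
Yes

Substituting a = 1, b = 4:
LHS = sin(1 + 4) = sin(5) ≈ -0.9589
RHS = sin(1) + sin(4) ≈ 0.08467

Since LHS ≠ RHS, this pair disproves the claim.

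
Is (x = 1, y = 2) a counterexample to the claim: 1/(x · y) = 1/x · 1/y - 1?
Yes

Substituting x = 1, y = 2:
LHS = 1/(1 · 2) = 1/2
RHS = 1/1 · 1/2 - 1 = -1/2

Since LHS ≠ RHS, this pair disproves the claim.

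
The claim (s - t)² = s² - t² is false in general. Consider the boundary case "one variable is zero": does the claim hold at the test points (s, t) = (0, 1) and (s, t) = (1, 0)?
At (0, 1): LHS = 1 ≠ RHS = -1
At (1, 0): LHS = 1, RHS = 1 → equal

Answer: Only at (1, 0)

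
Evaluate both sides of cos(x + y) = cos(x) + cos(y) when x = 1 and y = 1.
LHS = cos(1 + 1) = cos(2) ≈ -0.4161
RHS = cos(1) + cos(1) = 2·cos(1) ≈ 1.081

LHS ≠ RHS (they differ by about 1.497), so the equation does not hold here.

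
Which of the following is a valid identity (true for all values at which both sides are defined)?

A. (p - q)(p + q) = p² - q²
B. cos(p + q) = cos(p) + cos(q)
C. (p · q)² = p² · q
A

A: holds — e.g. at (3, 7), both sides equal -40.
B: fails at (5, 5) — LHS = cos(10) ≈ -0.8391, RHS = 2·cos(5) ≈ 0.5673.
C: fails at (3, 4) — LHS = 144, RHS = 36.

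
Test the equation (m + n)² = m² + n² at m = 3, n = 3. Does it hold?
Fails

Substituting m = 3, n = 3:

LHS = (3 + 3)² = 36
RHS = 3² + 3² = 18

LHS ≠ RHS, so the equation does not hold at this point.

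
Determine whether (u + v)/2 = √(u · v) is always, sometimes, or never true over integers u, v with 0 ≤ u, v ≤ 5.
It holds at (u, v) = (3, 3) (both sides equal 3), but fails at (u, v) = (0, 3) (LHS = 3/2, RHS = 0).

Answer: Sometimes true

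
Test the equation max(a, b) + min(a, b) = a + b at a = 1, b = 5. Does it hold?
Substituting a = 1, b = 5:

LHS = max(1, 5) + min(1, 5) = 6
RHS = 1 + 5 = 6

LHS = RHS, so the equation holds at this point.

Answer: Holds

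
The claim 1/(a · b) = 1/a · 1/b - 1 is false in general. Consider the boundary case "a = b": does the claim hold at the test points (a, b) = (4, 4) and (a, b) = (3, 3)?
At (4, 4): LHS = 1/16 ≠ RHS = -15/16
At (3, 3): LHS = 1/9 ≠ RHS = -8/9

Answer: No, fails at both test points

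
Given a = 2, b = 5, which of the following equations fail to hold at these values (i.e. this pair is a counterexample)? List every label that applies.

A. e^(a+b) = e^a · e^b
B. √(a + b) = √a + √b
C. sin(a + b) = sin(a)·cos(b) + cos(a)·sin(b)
B

Evaluating each claim at the given values:
A. LHS = e^7 ≈ 1097, RHS = e^7 ≈ 1097 → holds here (LHS = RHS)
B. LHS = √(7) ≈ 2.646, RHS = √(2) + √(5) ≈ 3.65 → fails here (LHS ≠ RHS)
C. LHS = sin(7) ≈ 0.657, RHS = sin(2)·cos(5) + sin(5)·cos(2) ≈ 0.657 → holds here (LHS = RHS)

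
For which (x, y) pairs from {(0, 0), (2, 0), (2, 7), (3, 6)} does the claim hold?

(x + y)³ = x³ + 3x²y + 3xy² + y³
Testing each pair:
(0, 0): LHS = 0, RHS = 0 → holds
(2, 0): LHS = 8, RHS = 8 → holds
(2, 7): LHS = 729, RHS = 729 → holds
(3, 6): LHS = 729, RHS = 729 → holds

Every pair satisfies the claim.

Answer: All pairs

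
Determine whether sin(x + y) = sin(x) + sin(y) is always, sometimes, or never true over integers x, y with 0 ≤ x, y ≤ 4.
It holds at (x, y) = (3, 0) (both sides equal sin(3) ≈ 0.1411), but fails at (x, y) = (2, 1) (LHS = sin(3) ≈ 0.1411, RHS = sin(1) + sin(2) ≈ 1.751).

Answer: Sometimes true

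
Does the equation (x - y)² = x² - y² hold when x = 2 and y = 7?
Fails

Substituting x = 2, y = 7:

LHS = (2 - 7)² = 25
RHS = 2² - 7² = -45

LHS ≠ RHS, so the equation does not hold at this point.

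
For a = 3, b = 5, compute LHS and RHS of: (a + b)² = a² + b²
LHS = (3 + 5)² = 64
RHS = 3² + 5² = 34

LHS ≠ RHS, so the equation does not hold here.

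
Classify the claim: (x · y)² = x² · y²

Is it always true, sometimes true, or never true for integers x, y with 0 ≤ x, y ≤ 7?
Always true

The identity holds for every pair in the range. For instance at (x, y) = (6, 2): both sides equal 144.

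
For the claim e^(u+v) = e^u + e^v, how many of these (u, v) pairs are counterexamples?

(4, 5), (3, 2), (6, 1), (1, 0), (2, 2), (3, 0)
6

Testing each pair:
(4, 5): LHS = e^9 ≈ 8103, RHS = e^4 + e^5 ≈ 203 → counterexample
(3, 2): LHS = e^5 ≈ 148.4, RHS = e^2 + e^3 ≈ 27.47 → counterexample
(6, 1): LHS = e^7 ≈ 1097, RHS = e + e^6 ≈ 406.1 → counterexample
(1, 0): LHS = e ≈ 2.718, RHS = 1 + e ≈ 3.718 → counterexample
(2, 2): LHS = e^4 ≈ 54.6, RHS = 2·e^2 ≈ 14.78 → counterexample
(3, 0): LHS = e^3 ≈ 20.09, RHS = 1 + e^3 ≈ 21.09 → counterexample

That makes 6 counterexamples.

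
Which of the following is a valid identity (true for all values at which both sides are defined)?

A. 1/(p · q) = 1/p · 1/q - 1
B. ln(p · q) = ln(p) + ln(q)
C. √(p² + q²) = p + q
B

A: fails at (2, 7) — LHS = 1/14, RHS = -13/14.
B: holds — e.g. at (6, 7), both sides equal ln(42) ≈ 3.738.
C: fails at (1, 2) — LHS = √(5) ≈ 2.236, RHS = 3.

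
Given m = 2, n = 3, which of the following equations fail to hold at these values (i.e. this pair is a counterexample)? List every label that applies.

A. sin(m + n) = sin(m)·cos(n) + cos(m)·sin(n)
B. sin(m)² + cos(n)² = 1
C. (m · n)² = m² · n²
Evaluating each claim at the given values:
A. LHS = sin(5) ≈ -0.9589, RHS = sin(2)·cos(3) + sin(3)·cos(2) ≈ -0.9589 → holds here (LHS = RHS)
B. LHS = sin(2)² + cos(3)² ≈ 1.807, RHS = 1 → fails here (LHS ≠ RHS)
C. LHS = 36, RHS = 36 → holds here (LHS = RHS)

Answer: B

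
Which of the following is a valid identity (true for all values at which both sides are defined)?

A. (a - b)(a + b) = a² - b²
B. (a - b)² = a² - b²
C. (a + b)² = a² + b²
A

A: holds — e.g. at (5, 8), both sides equal -39.
B: fails at (0, 1) — LHS = 1, RHS = -1.
C: fails at (2, 3) — LHS = 25, RHS = 13.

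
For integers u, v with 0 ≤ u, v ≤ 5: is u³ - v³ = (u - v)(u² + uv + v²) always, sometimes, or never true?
Always true

The identity holds for every pair in the range. For instance at (u, v) = (1, 4): both sides equal -63.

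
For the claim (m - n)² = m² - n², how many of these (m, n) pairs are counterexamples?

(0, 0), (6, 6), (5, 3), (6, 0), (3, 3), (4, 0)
1

Testing each pair:
(0, 0): LHS = 0, RHS = 0 → satisfies claim
(6, 6): LHS = 0, RHS = 0 → satisfies claim
(5, 3): LHS = 4, RHS = 16 → counterexample
(6, 0): LHS = 36, RHS = 36 → satisfies claim
(3, 3): LHS = 0, RHS = 0 → satisfies claim
(4, 0): LHS = 16, RHS = 16 → satisfies claim

That makes 1 counterexample.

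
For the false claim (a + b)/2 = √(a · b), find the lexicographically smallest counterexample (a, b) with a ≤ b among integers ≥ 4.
(a, b) = (4, 5)

Substituting (4, 5) into the claim:
LHS = (4 + 5)/2 = 9/2
RHS = √(4 · 5) = 2·√(5) ≈ 4.472

Since LHS ≠ RHS, this pair disproves the claim, and no lexicographically smaller pair (a ≤ b, integers ≥ 4) does.

For instance (8, 9) is also a counterexample (LHS = 17/2, RHS = 6·√(2) ≈ 8.485), but it's lexicographically larger.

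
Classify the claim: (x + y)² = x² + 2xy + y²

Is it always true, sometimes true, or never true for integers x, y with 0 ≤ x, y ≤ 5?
Always true

The identity holds for every pair in the range. For instance at (x, y) = (4, 4): both sides equal 64.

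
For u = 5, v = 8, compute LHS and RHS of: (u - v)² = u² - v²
LHS = (5 - 8)² = 9
RHS = 5² - 8² = -39

LHS ≠ RHS, so the equation does not hold here.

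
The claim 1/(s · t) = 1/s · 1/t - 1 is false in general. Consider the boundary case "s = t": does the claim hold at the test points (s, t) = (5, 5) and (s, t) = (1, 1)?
At (5, 5): LHS = 1/25 ≠ RHS = -24/25
At (1, 1): LHS = 1 ≠ RHS = 0

Answer: No, fails at both test points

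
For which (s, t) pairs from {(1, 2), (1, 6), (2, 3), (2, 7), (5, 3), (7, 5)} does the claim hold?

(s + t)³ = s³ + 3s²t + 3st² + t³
Testing each pair:
(1, 2): LHS = 27, RHS = 27 → holds
(1, 6): LHS = 343, RHS = 343 → holds
(2, 3): LHS = 125, RHS = 125 → holds
(2, 7): LHS = 729, RHS = 729 → holds
(5, 3): LHS = 512, RHS = 512 → holds
(7, 5): LHS = 1728, RHS = 1728 → holds

Every pair satisfies the claim.

Answer: All pairs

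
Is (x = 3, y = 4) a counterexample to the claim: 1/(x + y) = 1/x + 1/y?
Yes

Substituting x = 3, y = 4:
LHS = 1/(3 + 4) = 1/7
RHS = 1/3 + 1/4 = 7/12

Since LHS ≠ RHS, this pair disproves the claim.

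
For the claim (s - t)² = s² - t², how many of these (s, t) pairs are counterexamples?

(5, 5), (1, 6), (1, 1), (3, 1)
Testing each pair:
(5, 5): LHS = 0, RHS = 0 → satisfies claim
(1, 6): LHS = 25, RHS = -35 → counterexample
(1, 1): LHS = 0, RHS = 0 → satisfies claim
(3, 1): LHS = 4, RHS = 8 → counterexample

That makes 2 counterexamples.

Answer: 2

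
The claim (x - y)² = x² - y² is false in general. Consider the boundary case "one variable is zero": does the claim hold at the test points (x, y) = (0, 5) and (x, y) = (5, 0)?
At (0, 5): LHS = 25 ≠ RHS = -25
At (5, 0): LHS = 25, RHS = 25 → equal

Answer: Only at (5, 0)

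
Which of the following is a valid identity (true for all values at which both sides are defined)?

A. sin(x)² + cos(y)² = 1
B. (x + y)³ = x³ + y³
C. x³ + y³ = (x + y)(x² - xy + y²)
A: fails at (4, 5) — LHS = cos(5)² + sin(4)² ≈ 0.6532, RHS = 1.
B: fails at (4, 6) — LHS = 1000, RHS = 280.
C: holds — e.g. at (4, 4), both sides equal 128.

Answer: C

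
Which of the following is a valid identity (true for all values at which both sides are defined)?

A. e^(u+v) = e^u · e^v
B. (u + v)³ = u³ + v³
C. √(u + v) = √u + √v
A: holds — e.g. at (1, 1), both sides equal e^2 ≈ 7.389.
B: fails at (2, 3) — LHS = 125, RHS = 35.
C: fails at (5, 8) — LHS = √(13) ≈ 3.606, RHS = √(5) + 2·√(2) ≈ 5.064.

Answer: A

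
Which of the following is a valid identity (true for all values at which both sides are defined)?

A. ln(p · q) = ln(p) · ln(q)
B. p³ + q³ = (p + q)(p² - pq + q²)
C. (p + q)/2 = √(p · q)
A: fails at (3, 7) — LHS = ln(21) ≈ 3.045, RHS = ln(3)·ln(7) ≈ 2.138.
B: holds — e.g. at (4, 5), both sides equal 189.
C: fails at (1, 4) — LHS = 5/2, RHS = 2.

Answer: B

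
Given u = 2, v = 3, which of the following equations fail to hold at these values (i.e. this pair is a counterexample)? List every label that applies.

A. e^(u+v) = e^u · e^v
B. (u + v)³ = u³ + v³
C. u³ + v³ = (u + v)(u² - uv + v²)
Evaluating each claim at the given values:
A. LHS = e^5 ≈ 148.4, RHS = e^5 ≈ 148.4 → holds here (LHS = RHS)
B. LHS = 125, RHS = 35 → fails here (LHS ≠ RHS)
C. LHS = 35, RHS = 35 → holds here (LHS = RHS)

Answer: B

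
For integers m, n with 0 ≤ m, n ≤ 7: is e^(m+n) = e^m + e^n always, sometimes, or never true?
Never true

The claim fails for every pair in the range. For instance at (m, n) = (7, 6): LHS = e^13 ≈ 442413.4, RHS = e^6 + e^7 ≈ 1500.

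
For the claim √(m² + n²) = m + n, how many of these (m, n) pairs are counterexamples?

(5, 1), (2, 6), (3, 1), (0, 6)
Testing each pair:
(5, 1): LHS = √(26) ≈ 5.099, RHS = 6 → counterexample
(2, 6): LHS = 2·√(10) ≈ 6.325, RHS = 8 → counterexample
(3, 1): LHS = √(10) ≈ 3.162, RHS = 4 → counterexample
(0, 6): LHS = 6, RHS = 6 → satisfies claim

That makes 3 counterexamples.

Answer: 3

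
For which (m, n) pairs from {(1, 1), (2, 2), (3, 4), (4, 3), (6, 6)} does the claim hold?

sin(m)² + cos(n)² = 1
Testing each pair:
(1, 1): LHS = cos(1)² + sin(1)² = 1, RHS = 1 → holds
(2, 2): LHS = cos(2)² + sin(2)² = 1, RHS = 1 → holds
(3, 4): LHS = sin(3)² + cos(4)² ≈ 0.4472, RHS = 1 → fails
(4, 3): LHS = sin(4)² + cos(3)² ≈ 1.553, RHS = 1 → fails
(6, 6): LHS = sin(6)² + cos(6)² = 1, RHS = 1 → holds

3 of 5 pairs satisfy the claim.

Answer: (1, 1), (2, 2), (6, 6)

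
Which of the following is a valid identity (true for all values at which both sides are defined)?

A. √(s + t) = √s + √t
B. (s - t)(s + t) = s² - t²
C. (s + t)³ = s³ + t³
A: fails at (2, 4) — LHS = √(6) ≈ 2.449, RHS = √(2) + 2 ≈ 3.414.
B: holds — e.g. at (5, 8), both sides equal -39.
C: fails at (2, 3) — LHS = 125, RHS = 35.

Answer: B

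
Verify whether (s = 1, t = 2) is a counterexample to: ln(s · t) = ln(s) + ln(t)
No

Substituting s = 1, t = 2:
LHS = ln(1 · 2) = ln(2) ≈ 0.6931
RHS = ln(1) + ln(2) = ln(2) ≈ 0.6931

The sides agree, so this pair does not disprove the claim.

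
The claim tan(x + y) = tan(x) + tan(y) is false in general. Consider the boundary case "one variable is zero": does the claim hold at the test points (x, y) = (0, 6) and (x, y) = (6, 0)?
Yes, holds at both test points

At (0, 6): LHS = tan(6) ≈ -0.291, RHS = tan(6) ≈ -0.291 → equal
At (6, 0): LHS = tan(6) ≈ -0.291, RHS = tan(6) ≈ -0.291 → equal

So the claim does hold at both of these boundary points, even though it is not an identity.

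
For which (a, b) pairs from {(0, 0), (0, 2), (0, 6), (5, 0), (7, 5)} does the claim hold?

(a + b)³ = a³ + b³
Testing each pair:
(0, 0): LHS = 0, RHS = 0 → holds
(0, 2): LHS = 8, RHS = 8 → holds
(0, 6): LHS = 216, RHS = 216 → holds
(5, 0): LHS = 125, RHS = 125 → holds
(7, 5): LHS = 1728, RHS = 468 → fails

4 of 5 pairs satisfy the claim.

Answer: (0, 0), (0, 2), (0, 6), (5, 0)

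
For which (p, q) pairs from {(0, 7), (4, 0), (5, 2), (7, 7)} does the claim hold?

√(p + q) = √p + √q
(0, 7), (4, 0)

Testing each pair:
(0, 7): LHS = √(7) ≈ 2.646, RHS = √(7) ≈ 2.646 → holds
(4, 0): LHS = 2, RHS = 2 → holds
(5, 2): LHS = √(7) ≈ 2.646, RHS = √(2) + √(5) ≈ 3.65 → fails
(7, 7): LHS = √(14) ≈ 3.742, RHS = 2·√(7) ≈ 5.292 → fails

2 of 4 pairs satisfy the claim.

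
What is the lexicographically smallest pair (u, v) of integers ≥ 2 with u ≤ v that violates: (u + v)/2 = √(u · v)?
At (2, 2): both sides equal 2, so it holds there.

Substituting (2, 3) into the claim:
LHS = (2 + 3)/2 = 5/2
RHS = √(2 · 3) = √(6) ≈ 2.449

Since LHS ≠ RHS, this pair disproves the claim, and no lexicographically smaller pair (u ≤ v, integers ≥ 2) does.

For instance (2, 5) is also a counterexample (LHS = 7/2, RHS = √(10) ≈ 3.162), but it's lexicographically larger.

Answer: (u, v) = (2, 3)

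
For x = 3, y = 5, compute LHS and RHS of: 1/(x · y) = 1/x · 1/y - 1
LHS = 1/(3 · 5) = 1/15
RHS = 1/3 · 1/5 - 1 = -14/15

LHS ≠ RHS, so the equation does not hold here.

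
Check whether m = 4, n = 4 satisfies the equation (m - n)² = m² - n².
Holds

Substituting m = 4, n = 4:

LHS = (4 - 4)² = 0
RHS = 4² - 4² = 0

LHS = RHS, so the equation holds at this point.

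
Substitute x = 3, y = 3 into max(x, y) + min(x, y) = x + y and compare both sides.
LHS = max(3, 3) + min(3, 3) = 6
RHS = 3 + 3 = 6

LHS = RHS: the two sides agree.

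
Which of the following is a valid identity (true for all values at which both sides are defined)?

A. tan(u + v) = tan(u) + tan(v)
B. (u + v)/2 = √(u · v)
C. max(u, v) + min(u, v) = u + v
C

A: fails at (4, 6) — LHS = tan(10) ≈ 0.6484, RHS = tan(6) + tan(4) ≈ 0.8668.
B: fails at (1, 5) — LHS = 3, RHS = √(5) ≈ 2.236.
C: holds — e.g. at (1, 5), both sides equal 6.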